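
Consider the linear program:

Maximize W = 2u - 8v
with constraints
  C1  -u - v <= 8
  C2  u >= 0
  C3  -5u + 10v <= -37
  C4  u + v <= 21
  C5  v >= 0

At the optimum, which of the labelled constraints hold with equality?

C4 and C5

Extreme points and W = 2u - 8v:
  (247/15, 68/15) → W = -10/3
  (37/5, 0) → W = 74/5
  (21, 0) → W = 42

The maximum is at (21, 0). Substituting into each constraint, equality holds for C4 and C5; the remaining constraints have slack.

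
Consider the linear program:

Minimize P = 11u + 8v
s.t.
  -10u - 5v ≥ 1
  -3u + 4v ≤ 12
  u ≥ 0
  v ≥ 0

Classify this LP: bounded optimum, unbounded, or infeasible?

infeasible

The boundaries -10u - 5v = 1 and -3u + 4v = 12 meet at (-64/55, 117/55), but that point violates u ≥ 0. Every candidate vertex is excluded by some other constraint, so the feasible region is empty.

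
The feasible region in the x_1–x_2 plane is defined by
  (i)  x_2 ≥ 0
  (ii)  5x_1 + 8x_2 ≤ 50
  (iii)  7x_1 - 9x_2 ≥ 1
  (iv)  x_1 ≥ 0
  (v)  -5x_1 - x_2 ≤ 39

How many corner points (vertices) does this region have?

The feasible vertices (each the meet of two boundaries and inside every other half-plane) are:
  (10, 0)
  (1/7, 0)
  (458/101, 345/101)

3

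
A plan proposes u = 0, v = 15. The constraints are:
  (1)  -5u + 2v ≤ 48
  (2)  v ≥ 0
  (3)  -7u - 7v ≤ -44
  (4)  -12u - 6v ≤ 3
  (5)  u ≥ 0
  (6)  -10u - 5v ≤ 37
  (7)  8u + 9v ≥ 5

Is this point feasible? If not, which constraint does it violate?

feasible

(1): 30 ≤ 48 ✓
(2): 15 ≥ 0 ✓
(3): -105 ≤ -44 ✓
(4): -90 ≤ 3 ✓
(5): 0 ≥ 0 ✓
(6): -75 ≤ 37 ✓
(7): 135 ≥ 5 ✓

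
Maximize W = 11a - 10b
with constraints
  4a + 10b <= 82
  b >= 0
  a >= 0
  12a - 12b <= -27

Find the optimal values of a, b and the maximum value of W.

a = 17/4, b = 13/2, maximum W = -73/4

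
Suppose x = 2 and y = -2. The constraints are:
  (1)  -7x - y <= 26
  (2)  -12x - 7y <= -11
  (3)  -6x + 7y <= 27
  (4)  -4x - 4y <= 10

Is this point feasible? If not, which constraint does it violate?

not feasible — violates (2)

Constraint (2): -12x - 7y = -10, which is not ≤ -11. All other constraints are satisfied.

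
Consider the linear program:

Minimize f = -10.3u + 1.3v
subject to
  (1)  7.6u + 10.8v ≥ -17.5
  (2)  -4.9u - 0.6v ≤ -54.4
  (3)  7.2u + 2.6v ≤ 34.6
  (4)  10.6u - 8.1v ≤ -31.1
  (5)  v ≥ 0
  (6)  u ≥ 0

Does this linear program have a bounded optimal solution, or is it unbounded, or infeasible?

The boundaries -4.9u - 0.6v = -54.4 and 10.6u - 8.1v = -31.1 meet at (14066/1535, 24301/1535), but that point violates 7.2u + 2.6v ≤ 34.6. Every candidate vertex is excluded by some other constraint, so the feasible region is empty.

infeasible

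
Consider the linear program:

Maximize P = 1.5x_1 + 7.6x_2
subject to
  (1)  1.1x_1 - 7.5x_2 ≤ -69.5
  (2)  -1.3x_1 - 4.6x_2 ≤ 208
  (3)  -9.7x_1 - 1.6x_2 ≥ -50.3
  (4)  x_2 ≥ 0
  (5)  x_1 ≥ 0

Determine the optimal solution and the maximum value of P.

x_1 = 0, x_2 = 31.4375, maximum P = 238.925

The optimum lies where -9.7x_1 - 1.6x_2 = -50.3 and x_1 = 0.
Solving simultaneously gives x_1 = 0, x_2 = 503/16.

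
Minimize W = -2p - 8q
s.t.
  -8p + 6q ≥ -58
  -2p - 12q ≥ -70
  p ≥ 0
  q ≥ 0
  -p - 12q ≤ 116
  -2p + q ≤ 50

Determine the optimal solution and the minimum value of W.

Corner points and W = -2p - 8q:
  (31/3, 37/9) → W = -482/9
  (29/4, 0) → W = -29/2
  (0, 35/6) → W = -140/3
  (0, 0) → W = 0

The binding constraints are -8p + 6q = -58 and -2p - 12q = -70.
Solving simultaneously gives p = 31/3, q = 37/9.

p = 31/3, q = 37/9, minimum W = -482/9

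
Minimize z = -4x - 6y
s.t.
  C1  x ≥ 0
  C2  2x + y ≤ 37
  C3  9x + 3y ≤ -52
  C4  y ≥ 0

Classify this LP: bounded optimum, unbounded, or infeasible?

The boundaries x = 0 and 2x + y = 37 meet at (0, 37), but that point violates 9x + 3y ≤ -52. Every candidate vertex is excluded by some other constraint, so the feasible region is empty.

infeasible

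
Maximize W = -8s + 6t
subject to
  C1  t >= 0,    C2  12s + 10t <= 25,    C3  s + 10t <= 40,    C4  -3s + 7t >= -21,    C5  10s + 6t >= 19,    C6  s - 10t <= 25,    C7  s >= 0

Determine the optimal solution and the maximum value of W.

s = 10/7, t = 11/14, maximum W = -47/7

The binding constraints are 12s + 10t = 25 and 10s + 6t = 19.
Solving simultaneously gives s = 10/7, t = 11/14.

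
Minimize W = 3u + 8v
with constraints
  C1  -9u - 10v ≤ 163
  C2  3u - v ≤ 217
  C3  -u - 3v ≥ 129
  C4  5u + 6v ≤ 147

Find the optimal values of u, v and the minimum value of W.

Extreme points and W = 3u + 8v:
  (669/13, -814/13) → W = -4505/13
  (801/17, -998/17) → W = -5581/17
  (261/5, -302/5) → W = -1633/5

The optimum lies where -9u - 10v = 163 and 3u - v = 217.
Solving simultaneously gives u = 669/13, v = -814/13.

u = 669/13, v = -814/13, minimum W = -4505/13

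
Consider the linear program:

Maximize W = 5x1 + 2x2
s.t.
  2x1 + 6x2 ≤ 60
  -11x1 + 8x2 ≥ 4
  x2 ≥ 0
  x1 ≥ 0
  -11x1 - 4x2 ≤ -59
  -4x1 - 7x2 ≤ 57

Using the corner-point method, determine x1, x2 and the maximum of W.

At the optimal vertex, 2x1 + 6x2 = 60 and -11x1 + 8x2 = 4.
Solving simultaneously gives x1 = 228/41, x2 = 334/41.

x1 = 228/41, x2 = 334/41, maximum W = 1808/41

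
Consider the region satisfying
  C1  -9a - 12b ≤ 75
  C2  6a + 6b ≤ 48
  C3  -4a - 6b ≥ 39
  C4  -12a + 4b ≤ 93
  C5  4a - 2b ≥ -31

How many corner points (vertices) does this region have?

Intersecting each pair of boundary lines and keeping only the points that satisfy every inequality leaves:
  (57, -49)
  (3, -17/2)
  (87/2, -71/2)

3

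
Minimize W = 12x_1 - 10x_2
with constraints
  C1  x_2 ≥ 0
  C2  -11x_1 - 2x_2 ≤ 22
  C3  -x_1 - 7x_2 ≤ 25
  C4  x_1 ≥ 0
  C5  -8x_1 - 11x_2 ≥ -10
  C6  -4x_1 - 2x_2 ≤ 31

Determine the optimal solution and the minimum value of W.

Extreme points and W = 12x_1 - 10x_2:
  (0, 0) → W = 0
  (5/4, 0) → W = 15
  (0, 10/11) → W = -100/11

The binding constraints are x_1 = 0 and -8x_1 - 11x_2 = -10.
Solving simultaneously gives x_1 = 0, x_2 = 10/11.

x_1 = 0, x_2 = 10/11, minimum W = -100/11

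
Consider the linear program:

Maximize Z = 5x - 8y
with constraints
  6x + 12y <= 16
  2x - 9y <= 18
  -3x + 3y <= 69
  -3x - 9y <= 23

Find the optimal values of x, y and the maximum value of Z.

Feasible corners and Z = 5x - 8y:
  (60/13, -38/39) → Z = 1204/39
  (-130/9, 77/9) → Z = -422/3
  (-1, -20/9) → Z = 115/9
  (-115/6, 23/6) → Z = -253/2

The binding constraints are 6x + 12y = 16 and 2x - 9y = 18.
Solving simultaneously gives x = 60/13, y = -38/39.

x = 60/13, y = -38/39, maximum Z = 1204/39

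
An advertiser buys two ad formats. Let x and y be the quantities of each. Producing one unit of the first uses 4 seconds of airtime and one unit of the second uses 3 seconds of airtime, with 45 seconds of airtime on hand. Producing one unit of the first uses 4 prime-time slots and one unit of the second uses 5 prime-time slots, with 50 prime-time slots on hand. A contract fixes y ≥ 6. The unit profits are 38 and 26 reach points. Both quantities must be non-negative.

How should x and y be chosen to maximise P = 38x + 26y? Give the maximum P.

x = 5, y = 6, maximum P = 346

Vertices and P = 38x + 26y:
  (0, 10) → P = 260
  (0, 6) → P = 156
  (5, 6) → P = 346

At the optimal vertex, 4x + 5y = 50 and y = 6.
Solving simultaneously gives x = 5, y = 6.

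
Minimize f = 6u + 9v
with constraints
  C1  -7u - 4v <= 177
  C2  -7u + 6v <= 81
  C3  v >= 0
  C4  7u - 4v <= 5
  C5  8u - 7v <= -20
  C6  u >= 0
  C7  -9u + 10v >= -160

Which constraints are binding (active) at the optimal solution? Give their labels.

Vertices and f = 6u + 9v:
  (177/7, 43) → f = 3771/7
  (0, 27/2) → f = 243/2
  (115/17, 180/17) → f = 2310/17
  (0, 20/7) → f = 180/7

The minimum is at (0, 20/7). Substituting into each constraint, equality holds for C5 and C6; the remaining constraints have slack.

C5 and C6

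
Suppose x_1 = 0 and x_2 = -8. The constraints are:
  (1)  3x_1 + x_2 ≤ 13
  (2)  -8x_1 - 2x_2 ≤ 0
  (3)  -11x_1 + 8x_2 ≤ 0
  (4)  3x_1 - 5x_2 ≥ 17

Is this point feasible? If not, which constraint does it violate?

Constraint (2): -8x_1 - 2x_2 = 16, which is not ≤ 0. All other constraints are satisfied.

not feasible — violates (2)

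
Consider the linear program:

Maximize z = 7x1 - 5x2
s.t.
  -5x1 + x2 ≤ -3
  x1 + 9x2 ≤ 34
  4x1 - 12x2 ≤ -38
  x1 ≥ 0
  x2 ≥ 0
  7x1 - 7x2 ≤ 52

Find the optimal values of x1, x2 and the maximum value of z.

Feasible corners and z = 7x1 - 5x2:
  (61/46, 167/46) → z = -204/23
  (37/28, 101/28) → z = -123/14
  (11/8, 29/8) → z = -17/2

The binding constraints are x1 + 9x2 = 34 and 4x1 - 12x2 = -38.
Solving simultaneously gives x1 = 11/8, x2 = 29/8.

x1 = 11/8, x2 = 29/8, maximum z = -17/2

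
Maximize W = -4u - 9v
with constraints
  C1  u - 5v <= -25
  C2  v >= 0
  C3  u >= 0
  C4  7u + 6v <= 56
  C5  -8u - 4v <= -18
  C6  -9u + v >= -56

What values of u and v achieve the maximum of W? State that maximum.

u = 0, v = 5, maximum W = -45

Feasible corners and W = -4u - 9v:
  (0, 5) → W = -45
  (130/41, 231/41) → W = -2599/41
  (0, 28/3) → W = -84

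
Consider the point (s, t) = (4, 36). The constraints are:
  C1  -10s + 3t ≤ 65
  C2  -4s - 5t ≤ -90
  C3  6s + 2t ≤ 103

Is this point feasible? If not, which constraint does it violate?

Constraint C1: -10s + 3t = 68, which is not ≤ 65. All other constraints are satisfied.

not feasible — violates C1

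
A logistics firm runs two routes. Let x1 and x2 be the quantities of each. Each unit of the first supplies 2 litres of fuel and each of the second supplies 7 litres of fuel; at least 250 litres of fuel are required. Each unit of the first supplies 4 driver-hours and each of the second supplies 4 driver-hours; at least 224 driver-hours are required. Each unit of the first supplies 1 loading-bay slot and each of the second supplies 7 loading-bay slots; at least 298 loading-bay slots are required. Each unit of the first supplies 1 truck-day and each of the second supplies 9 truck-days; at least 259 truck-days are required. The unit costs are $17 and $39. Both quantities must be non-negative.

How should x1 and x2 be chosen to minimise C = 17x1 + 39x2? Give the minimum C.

x1 = 47/3, x2 = 121/3, minimum C = 5518/3

Extreme points and C = 17x1 + 39x2:
  (0, 56) → C = 2184
  (298, 0) → C = 5066
  (47/3, 121/3) → C = 5518/3
The feasible region is unbounded (it extends along (0, 1), (1, 0)), but C strictly increases along every unbounded feasible direction, so there is no improving ray and the minimum is attained at a vertex.

The optimum lies where 4x1 + 4x2 = 224 and x1 + 7x2 = 298.
Solving simultaneously gives x1 = 47/3, x2 = 121/3.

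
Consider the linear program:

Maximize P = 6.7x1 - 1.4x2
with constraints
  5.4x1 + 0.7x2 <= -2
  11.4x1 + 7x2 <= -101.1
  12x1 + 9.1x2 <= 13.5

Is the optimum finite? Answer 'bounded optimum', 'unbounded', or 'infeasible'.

From the feasible point (811/426, -8719/497), moving in the direction (0.7, -5.4) keeps every constraint satisfied while P increases without bound.

unbounded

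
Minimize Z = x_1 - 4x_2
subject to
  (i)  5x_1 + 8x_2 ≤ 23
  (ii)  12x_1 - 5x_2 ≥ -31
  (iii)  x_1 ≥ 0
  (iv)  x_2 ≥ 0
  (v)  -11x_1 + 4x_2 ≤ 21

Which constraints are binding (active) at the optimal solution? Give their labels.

(i) and (iii)

Vertices and Z = x_1 - 4x_2:
  (0, 23/8) → Z = -23/2
  (23/5, 0) → Z = 23/5
  (0, 0) → Z = 0

The minimum is at (0, 23/8). Substituting into each constraint, equality holds for (i) and (iii); the remaining constraints have slack.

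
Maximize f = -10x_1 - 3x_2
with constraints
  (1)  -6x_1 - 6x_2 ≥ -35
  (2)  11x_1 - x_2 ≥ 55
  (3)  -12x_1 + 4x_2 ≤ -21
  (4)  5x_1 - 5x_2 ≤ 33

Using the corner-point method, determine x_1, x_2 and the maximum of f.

x_1 = 121/25, x_2 = -44/25, maximum f = -1078/25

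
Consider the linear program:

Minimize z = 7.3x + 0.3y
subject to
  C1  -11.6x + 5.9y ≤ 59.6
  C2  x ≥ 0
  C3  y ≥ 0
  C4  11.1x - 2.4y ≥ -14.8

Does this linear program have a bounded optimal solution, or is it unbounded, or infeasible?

bounded optimum

Vertices and z = 7.3x + 0.3y:
  (5572/3765, 48988/3765) → z = 55372/3765
  (0, 0) → z = 0
  (0, 37/6) → z = 1.85
The feasible region has finitely many vertices and no improving ray; the minimum is 0 at (0, 0).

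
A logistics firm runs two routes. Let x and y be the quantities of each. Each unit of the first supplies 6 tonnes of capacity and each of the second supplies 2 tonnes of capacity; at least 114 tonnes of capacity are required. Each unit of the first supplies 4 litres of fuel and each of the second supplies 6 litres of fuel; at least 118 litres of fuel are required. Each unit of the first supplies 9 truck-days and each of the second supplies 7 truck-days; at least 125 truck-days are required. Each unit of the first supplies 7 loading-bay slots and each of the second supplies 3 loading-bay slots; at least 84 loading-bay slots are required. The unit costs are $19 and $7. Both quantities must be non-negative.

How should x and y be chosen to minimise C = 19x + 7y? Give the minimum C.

x = 16, y = 9, minimum C = 367

Corner points and C = 19x + 7y:
  (0, 57) → C = 399
  (59/2, 0) → C = 1121/2
  (16, 9) → C = 367
The feasible region is unbounded (it extends along (0, 1), (1, 0)), but C strictly increases along every unbounded feasible direction, so there is no improving ray and the minimum is attained at a vertex.

At the optimal vertex, 6x + 2y = 114 and 4x + 6y = 118.
Solving simultaneously gives x = 16, y = 9.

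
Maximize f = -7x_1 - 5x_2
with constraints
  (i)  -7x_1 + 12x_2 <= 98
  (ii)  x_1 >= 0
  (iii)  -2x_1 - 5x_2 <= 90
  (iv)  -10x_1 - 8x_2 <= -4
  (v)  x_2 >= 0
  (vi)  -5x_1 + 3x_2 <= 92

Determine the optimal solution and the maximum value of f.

x_1 = 0, x_2 = 1/2, maximum f = -5/2

Vertices and f = -7x_1 - 5x_2:
  (0, 49/6) → f = -245/6
  (0, 1/2) → f = -5/2
  (2/5, 0) → f = -14/5
The feasible region is unbounded (it extends along (12, 7), (1, 0)), but f strictly decreases along every unbounded feasible direction, so there is no improving ray and the maximum is attained at a vertex.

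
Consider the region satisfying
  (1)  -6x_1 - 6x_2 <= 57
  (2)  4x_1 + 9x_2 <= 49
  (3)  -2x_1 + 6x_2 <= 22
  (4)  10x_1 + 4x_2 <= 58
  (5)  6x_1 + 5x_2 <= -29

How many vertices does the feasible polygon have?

4

Of the 10 pairwise boundary intersections, those satisfying every inequality are:
  (-79/8, 3/8)
  (16, -51/2)
  (-142/23, 37/23)
  (203/13, -319/13)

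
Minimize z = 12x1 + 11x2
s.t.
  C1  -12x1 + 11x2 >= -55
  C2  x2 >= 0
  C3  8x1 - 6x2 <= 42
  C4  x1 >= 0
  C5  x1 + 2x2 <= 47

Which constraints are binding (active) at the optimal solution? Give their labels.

C2 and C4

Extreme points and z = 12x1 + 11x2:
  (55/12, 0) → z = 55
  (33/4, 4) → z = 143
  (0, 0) → z = 0
  (183/11, 167/11) → z = 4033/11
  (0, 47/2) → z = 517/2

The minimum is at (0, 0). Substituting into each constraint, equality holds for C2 and C4; the remaining constraints have slack.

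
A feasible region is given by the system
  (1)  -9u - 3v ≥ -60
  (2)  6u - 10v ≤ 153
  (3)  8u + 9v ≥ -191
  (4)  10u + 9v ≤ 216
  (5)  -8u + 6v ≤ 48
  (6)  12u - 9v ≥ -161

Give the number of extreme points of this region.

4

Intersecting each pair of boundary lines and keeping only the points that satisfy every inequality leaves:
  (353/36, -113/12)
  (36/13, 152/13)
  (-533/134, -1185/67)
  (-263/20, -143/15)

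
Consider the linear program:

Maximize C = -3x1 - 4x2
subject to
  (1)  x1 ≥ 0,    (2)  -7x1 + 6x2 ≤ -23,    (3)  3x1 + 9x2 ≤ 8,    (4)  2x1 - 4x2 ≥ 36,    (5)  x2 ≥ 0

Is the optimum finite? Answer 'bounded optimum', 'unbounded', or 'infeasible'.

infeasible

The boundaries x1 = 0 and 2x1 - 4x2 = 36 meet at (0, -9), but that point violates x2 ≥ 0. Every candidate vertex is excluded by some other constraint, so the feasible region is empty.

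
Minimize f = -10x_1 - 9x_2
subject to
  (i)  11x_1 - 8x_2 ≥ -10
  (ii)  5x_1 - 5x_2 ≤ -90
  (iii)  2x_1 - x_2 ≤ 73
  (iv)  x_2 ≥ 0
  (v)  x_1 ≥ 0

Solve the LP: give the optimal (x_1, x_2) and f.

Vertices and f = -10x_1 - 9x_2:
  (134/3, 188/3) → f = -3032/3
  (594/5, 823/5) → f = -13347/5
  (91, 109) → f = -1891

x_1 = 594/5, x_2 = 823/5, minimum f = -13347/5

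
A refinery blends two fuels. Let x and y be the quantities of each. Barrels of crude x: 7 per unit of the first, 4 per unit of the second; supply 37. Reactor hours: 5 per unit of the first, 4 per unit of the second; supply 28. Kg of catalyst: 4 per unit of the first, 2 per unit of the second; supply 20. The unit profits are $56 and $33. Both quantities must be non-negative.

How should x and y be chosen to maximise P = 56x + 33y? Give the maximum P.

Vertices and P = 56x + 33y:
  (0, 0) → P = 0
  (0, 7) → P = 231
  (5, 0) → P = 280
  (4, 2) → P = 290

The optimum lies where 5x + 4y = 28 and 4x + 2y = 20.
Solving simultaneously gives x = 4, y = 2.

x = 4, y = 2, maximum P = 290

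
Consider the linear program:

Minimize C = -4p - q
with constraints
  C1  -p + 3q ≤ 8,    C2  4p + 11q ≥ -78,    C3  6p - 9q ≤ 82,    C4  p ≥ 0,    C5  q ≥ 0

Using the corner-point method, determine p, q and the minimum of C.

p = 106/3, q = 130/9, minimum C = -1402/9

At the optimal vertex, -p + 3q = 8 and 6p - 9q = 82.
Solving simultaneously gives p = 106/3, q = 130/9.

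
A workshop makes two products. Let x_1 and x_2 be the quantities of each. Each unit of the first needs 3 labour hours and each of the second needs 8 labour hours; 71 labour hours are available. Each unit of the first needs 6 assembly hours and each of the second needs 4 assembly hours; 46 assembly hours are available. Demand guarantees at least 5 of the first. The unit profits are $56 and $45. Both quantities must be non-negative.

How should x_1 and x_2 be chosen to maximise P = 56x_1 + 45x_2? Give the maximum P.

x_1 = 5, x_2 = 4, maximum P = 460

Corner points and P = 56x_1 + 45x_2:
  (23/3, 0) → P = 1288/3
  (5, 0) → P = 280
  (5, 4) → P = 460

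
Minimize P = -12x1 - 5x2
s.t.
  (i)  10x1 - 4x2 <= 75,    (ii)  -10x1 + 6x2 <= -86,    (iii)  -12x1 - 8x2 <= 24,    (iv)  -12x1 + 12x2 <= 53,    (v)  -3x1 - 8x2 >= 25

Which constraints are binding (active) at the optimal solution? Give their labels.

Vertices and P = -12x1 - 5x2:
  (53/10, -11/2) → P = -361/10
  (63/16, -285/32) → P = -87/32
  (68/19, -159/19) → P = -21/19

The minimum is at (53/10, -11/2). Substituting into each constraint, equality holds for (i) and (ii); the remaining constraints have slack.

(i) and (ii)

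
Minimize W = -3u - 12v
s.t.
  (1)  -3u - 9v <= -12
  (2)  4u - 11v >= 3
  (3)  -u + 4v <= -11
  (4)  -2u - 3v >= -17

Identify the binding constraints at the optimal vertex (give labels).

(3) and (4)

Corner points and W = -3u - 12v:
  (7, -1) → W = -9
  (13, -3) → W = -3
  (101/11, -5/11) → W = -243/11

The minimum is at (101/11, -5/11). Substituting into each constraint, equality holds for (3) and (4); the remaining constraints have slack.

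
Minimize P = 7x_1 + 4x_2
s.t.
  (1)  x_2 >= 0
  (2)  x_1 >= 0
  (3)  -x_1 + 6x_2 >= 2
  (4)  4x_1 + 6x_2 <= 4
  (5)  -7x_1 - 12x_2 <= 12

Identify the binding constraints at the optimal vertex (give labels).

Corner points and P = 7x_1 + 4x_2:
  (0, 1/3) → P = 4/3
  (0, 2/3) → P = 8/3
  (2/5, 2/5) → P = 22/5

The minimum is at (0, 1/3). Substituting into each constraint, equality holds for (2) and (3); the remaining constraints have slack.

(2) and (3)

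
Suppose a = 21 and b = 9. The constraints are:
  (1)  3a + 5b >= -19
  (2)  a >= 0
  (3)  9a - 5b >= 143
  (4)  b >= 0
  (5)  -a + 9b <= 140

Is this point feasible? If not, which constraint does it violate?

feasible

(1): 108 ≥ -19 ✓
(2): 21 ≥ 0 ✓
(3): 144 ≥ 143 ✓
(4): 9 ≥ 0 ✓
(5): 60 ≤ 140 ✓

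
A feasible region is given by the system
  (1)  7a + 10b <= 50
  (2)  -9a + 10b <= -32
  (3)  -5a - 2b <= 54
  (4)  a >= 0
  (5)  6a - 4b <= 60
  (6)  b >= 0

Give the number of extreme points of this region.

3

Intersecting each pair of boundary lines and keeping only the points that satisfy every inequality leaves:
  (41/8, 113/80)
  (50/7, 0)
  (32/9, 0)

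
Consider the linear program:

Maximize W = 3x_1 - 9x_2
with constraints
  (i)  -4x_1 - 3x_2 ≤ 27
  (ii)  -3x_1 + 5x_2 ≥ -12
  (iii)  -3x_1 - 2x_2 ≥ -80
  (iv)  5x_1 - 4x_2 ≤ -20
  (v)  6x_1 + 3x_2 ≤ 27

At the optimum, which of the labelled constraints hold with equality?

Extreme points and W = 3x_1 - 9x_2:
  (-168/31, -55/31) → W = -9/31
  (-62, 133) → W = -1383
  (16/13, 85/13) → W = -717/13
The feasible region is unbounded (it extends along (-3, 4), (-2, 3)), but W strictly decreases along every unbounded feasible direction, so there is no improving ray and the maximum is attained at a vertex.

The maximum is at (-168/31, -55/31). Substituting into each constraint, equality holds for (i) and (iv); the remaining constraints have slack.

(i) and (iv)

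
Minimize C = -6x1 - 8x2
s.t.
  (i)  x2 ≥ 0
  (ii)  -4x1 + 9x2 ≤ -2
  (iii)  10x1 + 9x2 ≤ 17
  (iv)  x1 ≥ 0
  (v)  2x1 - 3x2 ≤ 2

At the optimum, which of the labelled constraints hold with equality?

Extreme points and C = -6x1 - 8x2:
  (1/2, 0) → C = -3
  (1, 0) → C = -6
  (19/14, 8/21) → C = -235/21
  (23/16, 7/24) → C = -263/24

The minimum is at (19/14, 8/21). Substituting into each constraint, equality holds for (ii) and (iii); the remaining constraints have slack.

(ii) and (iii)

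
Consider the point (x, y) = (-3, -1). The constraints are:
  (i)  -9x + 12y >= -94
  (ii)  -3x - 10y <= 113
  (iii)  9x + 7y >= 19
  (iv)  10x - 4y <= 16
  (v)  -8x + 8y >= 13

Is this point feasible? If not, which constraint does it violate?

Constraint (iii): 9x + 7y = -34, which is not ≥ 19. All other constraints are satisfied.

not feasible — violates (iii)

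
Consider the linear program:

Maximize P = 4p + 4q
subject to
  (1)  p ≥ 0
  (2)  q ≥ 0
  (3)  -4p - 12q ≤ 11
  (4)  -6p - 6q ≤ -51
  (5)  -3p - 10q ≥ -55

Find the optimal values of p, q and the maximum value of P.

Extreme points and P = 4p + 4q:
  (17/2, 0) → P = 34
  (55/3, 0) → P = 220/3
  (30/7, 59/14) → P = 34

At the optimal vertex, q = 0 and -3p - 10q = -55.
Solving simultaneously gives p = 55/3, q = 0.

p = 55/3, q = 0, maximum P = 220/3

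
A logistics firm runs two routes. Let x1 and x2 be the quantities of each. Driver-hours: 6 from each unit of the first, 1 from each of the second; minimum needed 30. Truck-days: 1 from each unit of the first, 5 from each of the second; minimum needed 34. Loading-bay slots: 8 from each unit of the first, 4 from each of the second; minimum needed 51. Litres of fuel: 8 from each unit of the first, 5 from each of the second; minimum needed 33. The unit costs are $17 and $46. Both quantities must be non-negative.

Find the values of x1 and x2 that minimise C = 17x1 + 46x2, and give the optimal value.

x1 = 4, x2 = 6, minimum C = 344

Feasible corners and C = 17x1 + 46x2:
  (0, 30) → C = 1380
  (34, 0) → C = 578
  (4, 6) → C = 344
The feasible region is unbounded (it extends along (0, 1), (1, 0)), but C strictly increases along every unbounded feasible direction, so there is no improving ray and the minimum is attained at a vertex.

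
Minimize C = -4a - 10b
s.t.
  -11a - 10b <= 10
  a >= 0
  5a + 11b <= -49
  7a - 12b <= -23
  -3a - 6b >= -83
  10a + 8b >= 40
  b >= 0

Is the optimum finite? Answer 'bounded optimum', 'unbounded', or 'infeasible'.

infeasible

The boundaries a = 0 and -3a - 6b = -83 meet at (0, 83/6), but that point violates 5a + 11b ≤ -49. Every candidate vertex is excluded by some other constraint, so the feasible region is empty.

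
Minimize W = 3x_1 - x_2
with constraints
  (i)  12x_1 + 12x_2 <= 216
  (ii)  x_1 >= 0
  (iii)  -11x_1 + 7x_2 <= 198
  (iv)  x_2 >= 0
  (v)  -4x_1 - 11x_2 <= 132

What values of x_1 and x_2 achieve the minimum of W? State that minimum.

Vertices and W = 3x_1 - x_2:
  (0, 18) → W = -18
  (18, 0) → W = 54
  (0, 0) → W = 0

x_1 = 0, x_2 = 18, minimum W = -18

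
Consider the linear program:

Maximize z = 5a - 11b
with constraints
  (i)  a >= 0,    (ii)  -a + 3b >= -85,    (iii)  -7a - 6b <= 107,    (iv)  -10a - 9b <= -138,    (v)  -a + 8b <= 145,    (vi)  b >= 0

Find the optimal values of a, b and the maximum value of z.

a = 223, b = 46, maximum z = 609

Corner points and z = 5a - 11b:
  (0, 46/3) → z = -506/3
  (0, 145/8) → z = -1595/8
  (223, 46) → z = 609
  (85, 0) → z = 425
  (69/5, 0) → z = 69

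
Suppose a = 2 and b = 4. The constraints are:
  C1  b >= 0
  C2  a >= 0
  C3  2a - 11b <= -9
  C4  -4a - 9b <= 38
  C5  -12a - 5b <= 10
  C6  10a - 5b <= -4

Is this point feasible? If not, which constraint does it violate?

Constraint C6: 10a - 5b = 0, which is not ≤ -4. All other constraints are satisfied.

not feasible — violates C6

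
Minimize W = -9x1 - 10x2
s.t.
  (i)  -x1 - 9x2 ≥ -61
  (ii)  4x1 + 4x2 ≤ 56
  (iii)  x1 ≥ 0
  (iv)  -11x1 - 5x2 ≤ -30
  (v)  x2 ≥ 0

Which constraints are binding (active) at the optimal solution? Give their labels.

(i) and (ii)

Vertices and W = -9x1 - 10x2:
  (65/8, 47/8) → W = -1055/8
  (0, 61/9) → W = -610/9
  (14, 0) → W = -126
  (0, 6) → W = -60
  (30/11, 0) → W = -270/11

The minimum is at (65/8, 47/8). Substituting into each constraint, equality holds for (i) and (ii); the remaining constraints have slack.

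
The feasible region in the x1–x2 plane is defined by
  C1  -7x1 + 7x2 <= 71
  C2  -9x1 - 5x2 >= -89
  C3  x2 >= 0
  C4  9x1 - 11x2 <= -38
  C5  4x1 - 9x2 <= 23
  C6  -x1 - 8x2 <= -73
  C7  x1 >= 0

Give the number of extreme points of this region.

4

The feasible vertices (each the meet of two boundaries and inside every other half-plane) are:
  (134/49, 631/49)
  (0, 71/7)
  (347/67, 568/67)
  (0, 73/8)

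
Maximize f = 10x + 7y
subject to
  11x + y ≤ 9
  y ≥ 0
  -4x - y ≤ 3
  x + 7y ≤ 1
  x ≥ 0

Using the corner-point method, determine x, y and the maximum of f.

Extreme points and f = 10x + 7y:
  (9/11, 0) → f = 90/11
  (31/38, 1/38) → f = 317/38
  (0, 0) → f = 0
  (0, 1/7) → f = 1

The binding constraints are 11x + y = 9 and x + 7y = 1.
Solving simultaneously gives x = 31/38, y = 1/38.

x = 31/38, y = 1/38, maximum f = 317/38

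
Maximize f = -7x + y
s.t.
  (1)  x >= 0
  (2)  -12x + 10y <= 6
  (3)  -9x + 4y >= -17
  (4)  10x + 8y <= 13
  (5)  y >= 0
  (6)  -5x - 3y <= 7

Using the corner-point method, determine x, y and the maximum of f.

x = 0, y = 3/5, maximum f = 3/5

Corner points and f = -7x + y:
  (0, 3/5) → f = 3/5
  (0, 0) → f = 0
  (41/98, 54/49) → f = -179/98
  (13/10, 0) → f = -91/10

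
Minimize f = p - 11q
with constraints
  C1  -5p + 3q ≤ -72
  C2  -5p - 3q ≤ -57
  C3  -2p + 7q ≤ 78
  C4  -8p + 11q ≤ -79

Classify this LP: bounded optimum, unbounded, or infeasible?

unbounded

From the feasible point (129/10, -5/2), moving in the direction (7, 2) keeps every constraint satisfied while f decreases without bound.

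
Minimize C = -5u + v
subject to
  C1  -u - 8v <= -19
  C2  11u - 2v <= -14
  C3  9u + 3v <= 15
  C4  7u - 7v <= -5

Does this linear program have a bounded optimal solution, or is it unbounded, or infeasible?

bounded optimum

Feasible corners and C = -5u + v:
  (-37/45, 223/90) → C = 593/90
  (-4/17, 97/17) → C = 117/17
The feasible region has finitely many vertices and no improving ray; the minimum is 593/90 at (-37/45, 223/90).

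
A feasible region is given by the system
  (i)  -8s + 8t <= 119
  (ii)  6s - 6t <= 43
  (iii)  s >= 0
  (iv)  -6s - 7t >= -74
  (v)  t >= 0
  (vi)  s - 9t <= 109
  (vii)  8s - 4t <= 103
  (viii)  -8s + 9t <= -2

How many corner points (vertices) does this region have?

4

Of the 27 pairwise boundary intersections, those satisfying every inequality are:
  (745/78, 31/13)
  (43/6, 0)
  (68/11, 58/11)
  (1/4, 0)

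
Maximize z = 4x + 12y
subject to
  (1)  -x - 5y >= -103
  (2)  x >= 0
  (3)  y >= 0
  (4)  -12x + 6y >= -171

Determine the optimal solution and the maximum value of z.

Extreme points and z = 4x + 12y:
  (0, 103/5) → z = 1236/5
  (491/22, 355/22) → z = 3112/11
  (0, 0) → z = 0
  (57/4, 0) → z = 57

At the optimal vertex, -x - 5y = -103 and -12x + 6y = -171.
Solving simultaneously gives x = 491/22, y = 355/22.

x = 491/22, y = 355/22, maximum z = 3112/11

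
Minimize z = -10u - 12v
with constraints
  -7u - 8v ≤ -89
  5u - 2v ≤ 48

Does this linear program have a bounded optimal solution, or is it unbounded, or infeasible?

unbounded

From the feasible point (281/27, 109/54), moving in the direction (-8, 7) keeps every constraint satisfied while z decreases without bound.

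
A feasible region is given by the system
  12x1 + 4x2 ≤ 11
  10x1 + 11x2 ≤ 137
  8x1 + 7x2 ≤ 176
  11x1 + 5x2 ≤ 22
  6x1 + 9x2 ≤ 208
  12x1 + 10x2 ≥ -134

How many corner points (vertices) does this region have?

5

The feasible vertices (each the meet of two boundaries and inside every other half-plane) are:
  (-33/16, 143/16)
  (323/36, -145/6)
  (-443/71, 1287/71)
  (-1055/24, 629/12)
  (-1643/24, 275/4)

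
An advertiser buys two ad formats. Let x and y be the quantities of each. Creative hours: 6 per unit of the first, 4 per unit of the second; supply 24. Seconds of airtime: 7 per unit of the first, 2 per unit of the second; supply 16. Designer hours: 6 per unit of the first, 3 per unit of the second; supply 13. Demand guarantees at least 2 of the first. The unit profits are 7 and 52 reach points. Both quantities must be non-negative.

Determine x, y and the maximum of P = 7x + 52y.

x = 2, y = 1/3, maximum P = 94/3

Corner points and P = 7x + 52y:
  (13/6, 0) → P = 91/6
  (2, 0) → P = 14
  (2, 1/3) → P = 94/3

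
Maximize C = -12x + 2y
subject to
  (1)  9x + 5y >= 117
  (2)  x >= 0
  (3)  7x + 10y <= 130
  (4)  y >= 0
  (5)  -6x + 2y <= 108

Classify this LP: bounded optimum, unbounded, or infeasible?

Feasible corners and C = -12x + 2y:
  (104/11, 351/55) → C = -5538/55
  (13, 0) → C = -156
  (130/7, 0) → C = -1560/7
The feasible region has finitely many vertices and no improving ray; the maximum is -5538/55 at (104/11, 351/55).

bounded optimum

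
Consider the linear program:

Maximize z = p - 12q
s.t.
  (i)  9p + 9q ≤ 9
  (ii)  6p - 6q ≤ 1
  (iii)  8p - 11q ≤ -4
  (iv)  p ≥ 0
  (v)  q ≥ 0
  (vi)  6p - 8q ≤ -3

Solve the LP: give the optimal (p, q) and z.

Vertices and z = p - 12q:
  (0, 1) → z = -12
  (5/14, 9/14) → z = -103/14
  (0, 3/8) → z = -9/2

The optimum lies where p = 0 and 6p - 8q = -3.
Solving simultaneously gives p = 0, q = 3/8.

p = 0, q = 3/8, maximum z = -9/2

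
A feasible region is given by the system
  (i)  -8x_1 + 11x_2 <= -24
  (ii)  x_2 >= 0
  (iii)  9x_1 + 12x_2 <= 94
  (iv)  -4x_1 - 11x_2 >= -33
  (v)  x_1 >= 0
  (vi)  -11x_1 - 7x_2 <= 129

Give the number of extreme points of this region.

Pairwise boundary intersections that survive every other constraint:
  (3, 0)
  (19/4, 14/11)
  (33/4, 0)

3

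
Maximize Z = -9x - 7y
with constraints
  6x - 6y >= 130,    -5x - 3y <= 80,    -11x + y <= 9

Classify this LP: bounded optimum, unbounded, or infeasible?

From the feasible point (-15/8, -565/24), moving in the direction (3, -5) keeps every constraint satisfied while Z increases without bound.

unbounded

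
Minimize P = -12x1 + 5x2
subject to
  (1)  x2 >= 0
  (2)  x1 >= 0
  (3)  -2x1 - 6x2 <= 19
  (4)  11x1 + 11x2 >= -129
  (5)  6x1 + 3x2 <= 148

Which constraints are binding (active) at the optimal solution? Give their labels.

Extreme points and P = -12x1 + 5x2:
  (0, 0) → P = 0
  (74/3, 0) → P = -296
  (0, 148/3) → P = 740/3

The minimum is at (74/3, 0). Substituting into each constraint, equality holds for (1) and (5); the remaining constraints have slack.

(1) and (5)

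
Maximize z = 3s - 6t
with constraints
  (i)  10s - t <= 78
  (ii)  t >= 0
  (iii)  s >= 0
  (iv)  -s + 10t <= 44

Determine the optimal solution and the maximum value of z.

s = 39/5, t = 0, maximum z = 117/5

Corner points and z = 3s - 6t:
  (39/5, 0) → z = 117/5
  (824/99, 518/99) → z = -212/33
  (0, 0) → z = 0
  (0, 22/5) → z = -132/5

The optimum lies where 10s - t = 78 and t = 0.
Solving simultaneously gives s = 39/5, t = 0.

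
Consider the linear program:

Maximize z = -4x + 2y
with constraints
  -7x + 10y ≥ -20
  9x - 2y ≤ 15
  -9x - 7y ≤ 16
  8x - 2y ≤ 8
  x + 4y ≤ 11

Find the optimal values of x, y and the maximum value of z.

Extreme points and z = -4x + 2y:
  (-20/139, -292/139) → z = -504/139
  (20/33, -52/33) → z = -184/33
  (-141/29, 115/29) → z = 794/29
  (27/17, 40/17) → z = -28/17

The binding constraints are -9x - 7y = 16 and x + 4y = 11.
Solving simultaneously gives x = -141/29, y = 115/29.

x = -141/29, y = 115/29, maximum z = 794/29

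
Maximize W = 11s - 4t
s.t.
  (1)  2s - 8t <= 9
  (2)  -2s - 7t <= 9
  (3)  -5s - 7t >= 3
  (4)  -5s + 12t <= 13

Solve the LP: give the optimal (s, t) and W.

s = 13/18, t = -17/18, maximum W = 211/18

Feasible corners and W = 11s - 4t:
  (-3/10, -6/5) → W = 3/2
  (13/18, -17/18) → W = 211/18
  (-199/59, -19/59) → W = -2113/59
  (-127/95, 10/19) → W = -1597/95

The binding constraints are 2s - 8t = 9 and -5s - 7t = 3.
Solving simultaneously gives s = 13/18, t = -17/18.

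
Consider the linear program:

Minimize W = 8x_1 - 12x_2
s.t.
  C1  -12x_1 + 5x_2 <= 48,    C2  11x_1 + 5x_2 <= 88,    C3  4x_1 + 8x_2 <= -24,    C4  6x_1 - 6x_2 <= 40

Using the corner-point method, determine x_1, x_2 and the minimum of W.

x_1 = -126/29, x_2 = -24/29, minimum W = -720/29

Extreme points and W = 8x_1 - 12x_2:
  (-126/29, -24/29) → W = -720/29
  (-244/21, -128/7) → W = 2656/21
  (22/9, -38/9) → W = 632/9

At the optimal vertex, -12x_1 + 5x_2 = 48 and 4x_1 + 8x_2 = -24.
Solving simultaneously gives x_1 = -126/29, x_2 = -24/29.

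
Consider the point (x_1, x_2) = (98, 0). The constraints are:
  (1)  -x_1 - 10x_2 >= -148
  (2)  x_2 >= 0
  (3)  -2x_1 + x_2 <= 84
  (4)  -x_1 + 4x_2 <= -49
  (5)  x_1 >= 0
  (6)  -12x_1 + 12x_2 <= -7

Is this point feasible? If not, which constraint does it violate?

feasible

(1): -98 ≥ -148 ✓
(2): 0 ≥ 0 ✓
(3): -196 ≤ 84 ✓
(4): -98 ≤ -49 ✓
(5): 98 ≥ 0 ✓
(6): -1176 ≤ -7 ✓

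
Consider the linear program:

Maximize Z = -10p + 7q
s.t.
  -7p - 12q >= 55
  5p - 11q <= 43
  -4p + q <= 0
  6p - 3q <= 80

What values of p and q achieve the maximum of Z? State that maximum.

p = -1, q = -4, maximum Z = -18

Feasible corners and Z = -10p + 7q:
  (-89/137, -576/137) → Z = -3142/137
  (-1, -4) → Z = -18
  (-43/39, -172/39) → Z = -258/13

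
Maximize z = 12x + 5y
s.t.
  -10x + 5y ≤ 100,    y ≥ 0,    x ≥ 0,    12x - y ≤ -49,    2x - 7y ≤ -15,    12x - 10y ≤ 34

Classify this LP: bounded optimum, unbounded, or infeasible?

infeasible

The boundaries -10x + 5y = 100 and y = 0 meet at (-10, 0), but that point violates x ≥ 0. Every candidate vertex is excluded by some other constraint, so the feasible region is empty.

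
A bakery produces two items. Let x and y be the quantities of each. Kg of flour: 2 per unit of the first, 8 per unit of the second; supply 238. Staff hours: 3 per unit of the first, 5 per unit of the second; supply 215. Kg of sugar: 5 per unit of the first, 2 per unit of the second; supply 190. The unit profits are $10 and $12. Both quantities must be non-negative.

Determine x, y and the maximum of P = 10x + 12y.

x = 29, y = 45/2, maximum P = 560

Vertices and P = 10x + 12y:
  (0, 0) → P = 0
  (0, 119/4) → P = 357
  (38, 0) → P = 380
  (29, 45/2) → P = 560

The optimum lies where 2x + 8y = 238 and 5x + 2y = 190.
Solving simultaneously gives x = 29, y = 45/2.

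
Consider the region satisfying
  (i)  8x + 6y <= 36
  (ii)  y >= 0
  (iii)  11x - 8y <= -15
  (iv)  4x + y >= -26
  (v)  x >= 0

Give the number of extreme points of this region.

3

Pairwise boundary intersections that survive every other constraint:
  (99/65, 258/65)
  (0, 6)
  (0, 15/8)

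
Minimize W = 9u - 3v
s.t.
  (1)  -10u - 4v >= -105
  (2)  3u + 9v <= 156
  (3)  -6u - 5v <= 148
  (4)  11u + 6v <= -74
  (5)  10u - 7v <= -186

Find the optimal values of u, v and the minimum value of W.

Feasible corners and W = 9u - 3v:
  (-704/13, 460/13) → W = -7716/13
  (-178/9, 646/27) → W = -2248/9
  (-983/46, -91/23) → W = -8301/46
  (-1634/137, 1306/137) → W = -18624/137

u = -704/13, v = 460/13, minimum W = -7716/13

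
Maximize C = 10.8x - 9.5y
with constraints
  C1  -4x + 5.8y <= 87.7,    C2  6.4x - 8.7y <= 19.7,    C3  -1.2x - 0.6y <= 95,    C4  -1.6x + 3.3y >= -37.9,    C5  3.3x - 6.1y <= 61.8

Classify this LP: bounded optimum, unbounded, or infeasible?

bounded optimum

Extreme points and C = 10.8x - 9.5y:
  (378.125, 8001/29) → C = 169677/116
  (-30181/468, -6869/234) → C = -977219/2340
  (-1103/30, -1319/45) → C = -53381/450
  (-2423/41, -4937/123) → C = -316037/1230
The feasible region has finitely many vertices and no improving ray; the maximum is 169677/116 at (378.125, 8001/29).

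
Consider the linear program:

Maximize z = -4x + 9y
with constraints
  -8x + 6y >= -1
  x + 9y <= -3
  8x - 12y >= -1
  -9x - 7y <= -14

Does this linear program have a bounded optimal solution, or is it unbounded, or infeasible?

The boundaries -8x + 6y = -1 and x + 9y = -3 meet at (-3/26, -25/78), but that point violates -9x - 7y ≤ -14. Every candidate vertex is excluded by some other constraint, so the feasible region is empty.

infeasible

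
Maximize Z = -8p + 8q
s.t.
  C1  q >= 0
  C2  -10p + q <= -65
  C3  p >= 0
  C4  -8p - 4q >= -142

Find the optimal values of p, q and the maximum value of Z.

The optimum lies where -10p + q = -65 and -8p - 4q = -142.
Solving simultaneously gives p = 67/8, q = 75/4.

p = 67/8, q = 75/4, maximum Z = 83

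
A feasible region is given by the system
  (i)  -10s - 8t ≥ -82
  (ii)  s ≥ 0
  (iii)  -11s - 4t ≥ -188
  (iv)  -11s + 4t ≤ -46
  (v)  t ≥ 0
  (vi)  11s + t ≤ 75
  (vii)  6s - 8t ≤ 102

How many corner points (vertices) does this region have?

4

Pairwise boundary intersections that survive every other constraint:
  (87/16, 221/64)
  (259/39, 76/39)
  (46/11, 0)
  (75/11, 0)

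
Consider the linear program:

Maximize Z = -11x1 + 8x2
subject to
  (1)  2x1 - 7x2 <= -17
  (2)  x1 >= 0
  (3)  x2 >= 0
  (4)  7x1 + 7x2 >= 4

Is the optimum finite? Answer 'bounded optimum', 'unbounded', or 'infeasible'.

From the feasible point (0, 17/7), moving in the direction (0, 1) keeps every constraint satisfied while Z increases without bound.

unbounded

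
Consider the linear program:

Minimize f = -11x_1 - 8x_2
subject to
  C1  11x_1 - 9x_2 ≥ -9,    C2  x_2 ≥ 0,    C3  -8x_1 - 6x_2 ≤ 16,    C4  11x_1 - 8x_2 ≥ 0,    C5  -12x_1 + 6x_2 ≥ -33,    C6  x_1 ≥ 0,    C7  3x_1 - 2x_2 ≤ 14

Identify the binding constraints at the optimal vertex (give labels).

Corner points and f = -11x_1 - 8x_2:
  (72/11, 9) → f = -144
  (117/14, 157/14) → f = -2543/14
  (0, 0) → f = 0
  (11/4, 0) → f = -121/4

The minimum is at (117/14, 157/14). Substituting into each constraint, equality holds for C1 and C5; the remaining constraints have slack.

C1 and C5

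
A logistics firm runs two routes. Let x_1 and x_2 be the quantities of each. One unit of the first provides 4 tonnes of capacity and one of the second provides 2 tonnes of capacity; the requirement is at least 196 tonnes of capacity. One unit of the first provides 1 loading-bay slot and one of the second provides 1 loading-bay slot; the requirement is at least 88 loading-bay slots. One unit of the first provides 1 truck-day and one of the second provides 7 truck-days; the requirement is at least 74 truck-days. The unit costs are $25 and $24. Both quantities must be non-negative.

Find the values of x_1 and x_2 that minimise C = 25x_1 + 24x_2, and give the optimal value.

The feasible region is unbounded (it extends along (0, 1), (1, 0)), but C strictly increases along every unbounded feasible direction, so there is no improving ray and the minimum is attained at a vertex.

At the optimal vertex, 4x_1 + 2x_2 = 196 and x_1 + x_2 = 88.
Solving simultaneously gives x_1 = 10, x_2 = 78.

x_1 = 10, x_2 = 78, minimum C = 2122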